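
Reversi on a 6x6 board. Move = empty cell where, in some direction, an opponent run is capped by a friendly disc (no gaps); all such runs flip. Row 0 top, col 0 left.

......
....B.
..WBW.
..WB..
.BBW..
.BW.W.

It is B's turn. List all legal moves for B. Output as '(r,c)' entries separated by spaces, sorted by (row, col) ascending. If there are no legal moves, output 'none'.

(1,1): flips 1 -> legal
(1,2): flips 2 -> legal
(1,3): no bracket -> illegal
(1,5): flips 1 -> legal
(2,1): flips 1 -> legal
(2,5): flips 1 -> legal
(3,1): flips 1 -> legal
(3,4): flips 1 -> legal
(3,5): no bracket -> illegal
(4,4): flips 1 -> legal
(4,5): no bracket -> illegal
(5,3): flips 2 -> legal
(5,5): no bracket -> illegal

Answer: (1,1) (1,2) (1,5) (2,1) (2,5) (3,1) (3,4) (4,4) (5,3)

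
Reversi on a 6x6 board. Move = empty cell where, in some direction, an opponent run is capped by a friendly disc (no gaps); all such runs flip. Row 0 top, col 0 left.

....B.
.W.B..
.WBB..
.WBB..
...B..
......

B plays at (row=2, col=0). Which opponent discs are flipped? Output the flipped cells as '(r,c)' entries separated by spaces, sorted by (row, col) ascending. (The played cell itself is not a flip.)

Answer: (2,1)

Derivation:
Dir NW: edge -> no flip
Dir N: first cell '.' (not opp) -> no flip
Dir NE: opp run (1,1), next='.' -> no flip
Dir W: edge -> no flip
Dir E: opp run (2,1) capped by B -> flip
Dir SW: edge -> no flip
Dir S: first cell '.' (not opp) -> no flip
Dir SE: opp run (3,1), next='.' -> no flip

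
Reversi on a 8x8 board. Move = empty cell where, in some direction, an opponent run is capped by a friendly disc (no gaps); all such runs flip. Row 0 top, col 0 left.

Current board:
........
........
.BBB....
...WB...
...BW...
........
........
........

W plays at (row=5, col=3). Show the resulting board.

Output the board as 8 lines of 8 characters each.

Place W at (5,3); scan 8 dirs for brackets.
Dir NW: first cell '.' (not opp) -> no flip
Dir N: opp run (4,3) capped by W -> flip
Dir NE: first cell 'W' (not opp) -> no flip
Dir W: first cell '.' (not opp) -> no flip
Dir E: first cell '.' (not opp) -> no flip
Dir SW: first cell '.' (not opp) -> no flip
Dir S: first cell '.' (not opp) -> no flip
Dir SE: first cell '.' (not opp) -> no flip
All flips: (4,3)

Answer: ........
........
.BBB....
...WB...
...WW...
...W....
........
........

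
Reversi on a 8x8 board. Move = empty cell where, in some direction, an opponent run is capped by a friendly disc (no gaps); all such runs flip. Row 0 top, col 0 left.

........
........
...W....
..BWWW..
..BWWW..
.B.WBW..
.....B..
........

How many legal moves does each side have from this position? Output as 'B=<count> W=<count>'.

-- B to move --
(1,2): no bracket -> illegal
(1,3): no bracket -> illegal
(1,4): flips 1 -> legal
(2,2): no bracket -> illegal
(2,4): flips 3 -> legal
(2,5): flips 3 -> legal
(2,6): no bracket -> illegal
(3,6): flips 4 -> legal
(4,6): flips 3 -> legal
(5,2): flips 1 -> legal
(5,6): flips 1 -> legal
(6,2): no bracket -> illegal
(6,3): no bracket -> illegal
(6,4): flips 1 -> legal
(6,6): no bracket -> illegal
B mobility = 8
-- W to move --
(2,1): flips 1 -> legal
(2,2): no bracket -> illegal
(3,1): flips 2 -> legal
(4,0): no bracket -> illegal
(4,1): flips 2 -> legal
(5,0): no bracket -> illegal
(5,2): no bracket -> illegal
(5,6): no bracket -> illegal
(6,0): flips 2 -> legal
(6,1): no bracket -> illegal
(6,2): no bracket -> illegal
(6,3): flips 1 -> legal
(6,4): flips 1 -> legal
(6,6): no bracket -> illegal
(7,4): no bracket -> illegal
(7,5): flips 1 -> legal
(7,6): flips 2 -> legal
W mobility = 8

Answer: B=8 W=8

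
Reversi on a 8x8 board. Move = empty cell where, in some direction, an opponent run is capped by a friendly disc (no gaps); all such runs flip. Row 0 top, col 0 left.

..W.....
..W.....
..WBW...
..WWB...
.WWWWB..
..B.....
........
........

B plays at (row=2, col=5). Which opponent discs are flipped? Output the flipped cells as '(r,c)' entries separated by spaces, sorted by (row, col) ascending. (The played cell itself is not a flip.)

Dir NW: first cell '.' (not opp) -> no flip
Dir N: first cell '.' (not opp) -> no flip
Dir NE: first cell '.' (not opp) -> no flip
Dir W: opp run (2,4) capped by B -> flip
Dir E: first cell '.' (not opp) -> no flip
Dir SW: first cell 'B' (not opp) -> no flip
Dir S: first cell '.' (not opp) -> no flip
Dir SE: first cell '.' (not opp) -> no flip

Answer: (2,4)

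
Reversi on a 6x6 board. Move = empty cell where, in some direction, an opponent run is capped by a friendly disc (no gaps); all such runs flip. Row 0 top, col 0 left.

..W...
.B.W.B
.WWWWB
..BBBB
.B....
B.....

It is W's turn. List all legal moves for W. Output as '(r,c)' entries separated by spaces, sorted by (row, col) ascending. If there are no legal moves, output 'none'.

(0,0): flips 1 -> legal
(0,1): flips 1 -> legal
(0,4): no bracket -> illegal
(0,5): no bracket -> illegal
(1,0): no bracket -> illegal
(1,2): no bracket -> illegal
(1,4): no bracket -> illegal
(2,0): flips 1 -> legal
(3,0): no bracket -> illegal
(3,1): no bracket -> illegal
(4,0): no bracket -> illegal
(4,2): flips 2 -> legal
(4,3): flips 2 -> legal
(4,4): flips 2 -> legal
(4,5): flips 1 -> legal
(5,1): no bracket -> illegal
(5,2): no bracket -> illegal

Answer: (0,0) (0,1) (2,0) (4,2) (4,3) (4,4) (4,5)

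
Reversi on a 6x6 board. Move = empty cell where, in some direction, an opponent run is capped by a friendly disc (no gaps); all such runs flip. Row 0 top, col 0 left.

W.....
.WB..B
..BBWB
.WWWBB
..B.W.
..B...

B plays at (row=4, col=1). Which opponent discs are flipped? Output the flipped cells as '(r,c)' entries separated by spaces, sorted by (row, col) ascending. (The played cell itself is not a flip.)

Answer: (3,2)

Derivation:
Dir NW: first cell '.' (not opp) -> no flip
Dir N: opp run (3,1), next='.' -> no flip
Dir NE: opp run (3,2) capped by B -> flip
Dir W: first cell '.' (not opp) -> no flip
Dir E: first cell 'B' (not opp) -> no flip
Dir SW: first cell '.' (not opp) -> no flip
Dir S: first cell '.' (not opp) -> no flip
Dir SE: first cell 'B' (not opp) -> no flip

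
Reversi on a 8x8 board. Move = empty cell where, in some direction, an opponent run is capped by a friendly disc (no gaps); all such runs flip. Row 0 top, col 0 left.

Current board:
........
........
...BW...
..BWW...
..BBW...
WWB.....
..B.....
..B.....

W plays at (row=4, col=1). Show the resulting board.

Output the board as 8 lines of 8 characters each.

Answer: ........
........
...BW...
..BWW...
.WWWW...
WWB.....
..B.....
..B.....

Derivation:
Place W at (4,1); scan 8 dirs for brackets.
Dir NW: first cell '.' (not opp) -> no flip
Dir N: first cell '.' (not opp) -> no flip
Dir NE: opp run (3,2) (2,3), next='.' -> no flip
Dir W: first cell '.' (not opp) -> no flip
Dir E: opp run (4,2) (4,3) capped by W -> flip
Dir SW: first cell 'W' (not opp) -> no flip
Dir S: first cell 'W' (not opp) -> no flip
Dir SE: opp run (5,2), next='.' -> no flip
All flips: (4,2) (4,3)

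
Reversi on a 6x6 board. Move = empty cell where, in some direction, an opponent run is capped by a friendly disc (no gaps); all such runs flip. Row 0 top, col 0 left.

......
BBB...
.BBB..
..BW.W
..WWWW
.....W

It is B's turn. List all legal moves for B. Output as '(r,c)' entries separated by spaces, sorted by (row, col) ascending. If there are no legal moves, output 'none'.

(2,4): no bracket -> illegal
(2,5): no bracket -> illegal
(3,1): no bracket -> illegal
(3,4): flips 1 -> legal
(4,1): no bracket -> illegal
(5,1): no bracket -> illegal
(5,2): flips 1 -> legal
(5,3): flips 2 -> legal
(5,4): flips 1 -> legal

Answer: (3,4) (5,2) (5,3) (5,4)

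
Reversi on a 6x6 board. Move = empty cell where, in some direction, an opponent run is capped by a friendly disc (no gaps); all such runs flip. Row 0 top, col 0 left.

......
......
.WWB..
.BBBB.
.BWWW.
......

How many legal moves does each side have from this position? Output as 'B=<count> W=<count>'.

-- B to move --
(1,0): flips 1 -> legal
(1,1): flips 2 -> legal
(1,2): flips 1 -> legal
(1,3): flips 1 -> legal
(2,0): flips 2 -> legal
(3,0): no bracket -> illegal
(3,5): no bracket -> illegal
(4,5): flips 3 -> legal
(5,1): flips 1 -> legal
(5,2): flips 2 -> legal
(5,3): flips 2 -> legal
(5,4): flips 2 -> legal
(5,5): flips 1 -> legal
B mobility = 11
-- W to move --
(1,2): no bracket -> illegal
(1,3): flips 2 -> legal
(1,4): no bracket -> illegal
(2,0): flips 1 -> legal
(2,4): flips 3 -> legal
(2,5): flips 1 -> legal
(3,0): no bracket -> illegal
(3,5): no bracket -> illegal
(4,0): flips 2 -> legal
(4,5): no bracket -> illegal
(5,0): no bracket -> illegal
(5,1): flips 2 -> legal
(5,2): no bracket -> illegal
W mobility = 6

Answer: B=11 W=6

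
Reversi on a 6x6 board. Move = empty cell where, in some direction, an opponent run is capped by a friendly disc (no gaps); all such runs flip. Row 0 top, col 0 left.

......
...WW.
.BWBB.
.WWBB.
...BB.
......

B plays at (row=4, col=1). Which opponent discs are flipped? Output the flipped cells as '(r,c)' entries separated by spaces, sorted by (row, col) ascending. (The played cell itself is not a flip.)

Dir NW: first cell '.' (not opp) -> no flip
Dir N: opp run (3,1) capped by B -> flip
Dir NE: opp run (3,2) capped by B -> flip
Dir W: first cell '.' (not opp) -> no flip
Dir E: first cell '.' (not opp) -> no flip
Dir SW: first cell '.' (not opp) -> no flip
Dir S: first cell '.' (not opp) -> no flip
Dir SE: first cell '.' (not opp) -> no flip

Answer: (3,1) (3,2)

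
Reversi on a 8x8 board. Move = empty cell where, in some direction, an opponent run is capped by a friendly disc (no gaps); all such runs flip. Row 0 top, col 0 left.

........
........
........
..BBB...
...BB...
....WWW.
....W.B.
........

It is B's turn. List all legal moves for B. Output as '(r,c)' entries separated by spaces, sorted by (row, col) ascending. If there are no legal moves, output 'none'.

Answer: (4,6) (6,5) (7,4)

Derivation:
(4,5): no bracket -> illegal
(4,6): flips 1 -> legal
(4,7): no bracket -> illegal
(5,3): no bracket -> illegal
(5,7): no bracket -> illegal
(6,3): no bracket -> illegal
(6,5): flips 1 -> legal
(6,7): no bracket -> illegal
(7,3): no bracket -> illegal
(7,4): flips 2 -> legal
(7,5): no bracket -> illegal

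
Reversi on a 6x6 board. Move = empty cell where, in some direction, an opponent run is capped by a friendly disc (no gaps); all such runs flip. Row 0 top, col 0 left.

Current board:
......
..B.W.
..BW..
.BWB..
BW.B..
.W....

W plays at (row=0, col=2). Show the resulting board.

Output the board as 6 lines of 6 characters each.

Answer: ..W...
..W.W.
..WW..
.BWB..
BW.B..
.W....

Derivation:
Place W at (0,2); scan 8 dirs for brackets.
Dir NW: edge -> no flip
Dir N: edge -> no flip
Dir NE: edge -> no flip
Dir W: first cell '.' (not opp) -> no flip
Dir E: first cell '.' (not opp) -> no flip
Dir SW: first cell '.' (not opp) -> no flip
Dir S: opp run (1,2) (2,2) capped by W -> flip
Dir SE: first cell '.' (not opp) -> no flip
All flips: (1,2) (2,2)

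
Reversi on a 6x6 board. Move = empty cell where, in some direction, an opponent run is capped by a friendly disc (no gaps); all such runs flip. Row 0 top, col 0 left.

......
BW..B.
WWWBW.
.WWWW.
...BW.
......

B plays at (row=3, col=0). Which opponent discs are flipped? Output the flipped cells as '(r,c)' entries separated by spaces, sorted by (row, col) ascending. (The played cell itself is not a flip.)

Dir NW: edge -> no flip
Dir N: opp run (2,0) capped by B -> flip
Dir NE: opp run (2,1), next='.' -> no flip
Dir W: edge -> no flip
Dir E: opp run (3,1) (3,2) (3,3) (3,4), next='.' -> no flip
Dir SW: edge -> no flip
Dir S: first cell '.' (not opp) -> no flip
Dir SE: first cell '.' (not opp) -> no flip

Answer: (2,0)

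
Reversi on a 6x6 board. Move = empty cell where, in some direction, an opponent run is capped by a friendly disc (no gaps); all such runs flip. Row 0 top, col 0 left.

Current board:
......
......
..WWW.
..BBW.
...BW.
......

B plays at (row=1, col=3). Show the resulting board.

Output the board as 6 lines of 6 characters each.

Place B at (1,3); scan 8 dirs for brackets.
Dir NW: first cell '.' (not opp) -> no flip
Dir N: first cell '.' (not opp) -> no flip
Dir NE: first cell '.' (not opp) -> no flip
Dir W: first cell '.' (not opp) -> no flip
Dir E: first cell '.' (not opp) -> no flip
Dir SW: opp run (2,2), next='.' -> no flip
Dir S: opp run (2,3) capped by B -> flip
Dir SE: opp run (2,4), next='.' -> no flip
All flips: (2,3)

Answer: ......
...B..
..WBW.
..BBW.
...BW.
......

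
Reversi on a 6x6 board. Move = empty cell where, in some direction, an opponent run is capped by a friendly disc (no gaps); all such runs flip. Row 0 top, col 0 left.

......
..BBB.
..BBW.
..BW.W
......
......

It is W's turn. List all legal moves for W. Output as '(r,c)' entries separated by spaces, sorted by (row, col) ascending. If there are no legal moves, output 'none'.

(0,1): no bracket -> illegal
(0,2): flips 1 -> legal
(0,3): flips 2 -> legal
(0,4): flips 1 -> legal
(0,5): no bracket -> illegal
(1,1): flips 1 -> legal
(1,5): no bracket -> illegal
(2,1): flips 2 -> legal
(2,5): no bracket -> illegal
(3,1): flips 1 -> legal
(3,4): no bracket -> illegal
(4,1): no bracket -> illegal
(4,2): no bracket -> illegal
(4,3): no bracket -> illegal

Answer: (0,2) (0,3) (0,4) (1,1) (2,1) (3,1)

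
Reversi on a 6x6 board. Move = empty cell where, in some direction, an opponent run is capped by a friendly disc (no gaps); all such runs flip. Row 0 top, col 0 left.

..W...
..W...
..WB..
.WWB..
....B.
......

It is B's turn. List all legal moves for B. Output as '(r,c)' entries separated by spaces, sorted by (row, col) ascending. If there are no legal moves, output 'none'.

(0,1): flips 1 -> legal
(0,3): no bracket -> illegal
(1,1): flips 1 -> legal
(1,3): no bracket -> illegal
(2,0): no bracket -> illegal
(2,1): flips 1 -> legal
(3,0): flips 2 -> legal
(4,0): no bracket -> illegal
(4,1): flips 1 -> legal
(4,2): no bracket -> illegal
(4,3): no bracket -> illegal

Answer: (0,1) (1,1) (2,1) (3,0) (4,1)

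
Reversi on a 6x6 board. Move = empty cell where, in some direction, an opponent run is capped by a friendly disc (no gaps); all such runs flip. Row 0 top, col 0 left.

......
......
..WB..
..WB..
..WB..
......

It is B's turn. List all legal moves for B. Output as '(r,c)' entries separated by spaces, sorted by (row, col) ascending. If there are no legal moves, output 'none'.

(1,1): flips 1 -> legal
(1,2): no bracket -> illegal
(1,3): no bracket -> illegal
(2,1): flips 2 -> legal
(3,1): flips 1 -> legal
(4,1): flips 2 -> legal
(5,1): flips 1 -> legal
(5,2): no bracket -> illegal
(5,3): no bracket -> illegal

Answer: (1,1) (2,1) (3,1) (4,1) (5,1)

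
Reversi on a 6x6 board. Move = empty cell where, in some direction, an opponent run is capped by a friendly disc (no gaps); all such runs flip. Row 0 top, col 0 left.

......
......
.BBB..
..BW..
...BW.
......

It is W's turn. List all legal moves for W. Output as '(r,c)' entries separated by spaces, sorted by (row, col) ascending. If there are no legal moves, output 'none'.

(1,0): no bracket -> illegal
(1,1): flips 1 -> legal
(1,2): no bracket -> illegal
(1,3): flips 1 -> legal
(1,4): no bracket -> illegal
(2,0): no bracket -> illegal
(2,4): no bracket -> illegal
(3,0): no bracket -> illegal
(3,1): flips 1 -> legal
(3,4): no bracket -> illegal
(4,1): no bracket -> illegal
(4,2): flips 1 -> legal
(5,2): no bracket -> illegal
(5,3): flips 1 -> legal
(5,4): no bracket -> illegal

Answer: (1,1) (1,3) (3,1) (4,2) (5,3)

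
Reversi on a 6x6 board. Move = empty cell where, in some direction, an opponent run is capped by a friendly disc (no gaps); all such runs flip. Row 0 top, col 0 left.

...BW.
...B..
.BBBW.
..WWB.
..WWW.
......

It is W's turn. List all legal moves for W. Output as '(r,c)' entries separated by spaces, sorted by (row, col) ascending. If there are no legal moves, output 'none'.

Answer: (0,2) (1,0) (1,1) (1,2) (1,4) (2,0) (2,5) (3,1) (3,5)

Derivation:
(0,2): flips 2 -> legal
(1,0): flips 1 -> legal
(1,1): flips 1 -> legal
(1,2): flips 1 -> legal
(1,4): flips 1 -> legal
(2,0): flips 3 -> legal
(2,5): flips 1 -> legal
(3,0): no bracket -> illegal
(3,1): flips 2 -> legal
(3,5): flips 1 -> legal
(4,5): no bracket -> illegal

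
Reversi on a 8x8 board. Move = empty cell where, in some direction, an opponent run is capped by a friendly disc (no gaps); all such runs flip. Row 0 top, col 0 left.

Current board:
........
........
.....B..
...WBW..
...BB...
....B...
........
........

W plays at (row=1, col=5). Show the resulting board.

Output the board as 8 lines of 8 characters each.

Answer: ........
.....W..
.....W..
...WBW..
...BB...
....B...
........
........

Derivation:
Place W at (1,5); scan 8 dirs for brackets.
Dir NW: first cell '.' (not opp) -> no flip
Dir N: first cell '.' (not opp) -> no flip
Dir NE: first cell '.' (not opp) -> no flip
Dir W: first cell '.' (not opp) -> no flip
Dir E: first cell '.' (not opp) -> no flip
Dir SW: first cell '.' (not opp) -> no flip
Dir S: opp run (2,5) capped by W -> flip
Dir SE: first cell '.' (not opp) -> no flip
All flips: (2,5)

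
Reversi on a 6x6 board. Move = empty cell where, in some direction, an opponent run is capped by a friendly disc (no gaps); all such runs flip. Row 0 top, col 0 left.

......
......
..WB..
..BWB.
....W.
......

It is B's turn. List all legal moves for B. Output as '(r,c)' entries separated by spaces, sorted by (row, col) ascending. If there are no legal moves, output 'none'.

(1,1): no bracket -> illegal
(1,2): flips 1 -> legal
(1,3): no bracket -> illegal
(2,1): flips 1 -> legal
(2,4): no bracket -> illegal
(3,1): no bracket -> illegal
(3,5): no bracket -> illegal
(4,2): no bracket -> illegal
(4,3): flips 1 -> legal
(4,5): no bracket -> illegal
(5,3): no bracket -> illegal
(5,4): flips 1 -> legal
(5,5): no bracket -> illegal

Answer: (1,2) (2,1) (4,3) (5,4)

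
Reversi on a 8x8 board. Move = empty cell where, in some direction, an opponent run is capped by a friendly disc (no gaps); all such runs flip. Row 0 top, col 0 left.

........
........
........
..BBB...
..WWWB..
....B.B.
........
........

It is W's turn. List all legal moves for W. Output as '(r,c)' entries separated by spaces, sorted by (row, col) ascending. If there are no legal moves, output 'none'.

Answer: (2,1) (2,2) (2,3) (2,4) (2,5) (4,6) (6,4) (6,5)

Derivation:
(2,1): flips 1 -> legal
(2,2): flips 2 -> legal
(2,3): flips 1 -> legal
(2,4): flips 2 -> legal
(2,5): flips 1 -> legal
(3,1): no bracket -> illegal
(3,5): no bracket -> illegal
(3,6): no bracket -> illegal
(4,1): no bracket -> illegal
(4,6): flips 1 -> legal
(4,7): no bracket -> illegal
(5,3): no bracket -> illegal
(5,5): no bracket -> illegal
(5,7): no bracket -> illegal
(6,3): no bracket -> illegal
(6,4): flips 1 -> legal
(6,5): flips 1 -> legal
(6,6): no bracket -> illegal
(6,7): no bracket -> illegal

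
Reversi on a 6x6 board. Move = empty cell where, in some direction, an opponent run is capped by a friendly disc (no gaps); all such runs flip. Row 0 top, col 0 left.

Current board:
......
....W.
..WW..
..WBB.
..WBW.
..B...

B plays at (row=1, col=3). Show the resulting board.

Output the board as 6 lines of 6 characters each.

Place B at (1,3); scan 8 dirs for brackets.
Dir NW: first cell '.' (not opp) -> no flip
Dir N: first cell '.' (not opp) -> no flip
Dir NE: first cell '.' (not opp) -> no flip
Dir W: first cell '.' (not opp) -> no flip
Dir E: opp run (1,4), next='.' -> no flip
Dir SW: opp run (2,2), next='.' -> no flip
Dir S: opp run (2,3) capped by B -> flip
Dir SE: first cell '.' (not opp) -> no flip
All flips: (2,3)

Answer: ......
...BW.
..WB..
..WBB.
..WBW.
..B...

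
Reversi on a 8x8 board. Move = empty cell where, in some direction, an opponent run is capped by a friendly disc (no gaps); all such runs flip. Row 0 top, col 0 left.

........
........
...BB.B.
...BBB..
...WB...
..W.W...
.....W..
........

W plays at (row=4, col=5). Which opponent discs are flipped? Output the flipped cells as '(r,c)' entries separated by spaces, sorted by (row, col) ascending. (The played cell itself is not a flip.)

Dir NW: opp run (3,4) (2,3), next='.' -> no flip
Dir N: opp run (3,5), next='.' -> no flip
Dir NE: first cell '.' (not opp) -> no flip
Dir W: opp run (4,4) capped by W -> flip
Dir E: first cell '.' (not opp) -> no flip
Dir SW: first cell 'W' (not opp) -> no flip
Dir S: first cell '.' (not opp) -> no flip
Dir SE: first cell '.' (not opp) -> no flip

Answer: (4,4)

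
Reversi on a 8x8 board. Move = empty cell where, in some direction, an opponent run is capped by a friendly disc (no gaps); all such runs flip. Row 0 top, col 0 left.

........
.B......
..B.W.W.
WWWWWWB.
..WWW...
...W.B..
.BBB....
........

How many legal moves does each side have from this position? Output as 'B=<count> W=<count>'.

-- B to move --
(1,3): no bracket -> illegal
(1,4): no bracket -> illegal
(1,5): no bracket -> illegal
(1,6): flips 1 -> legal
(1,7): flips 4 -> legal
(2,0): no bracket -> illegal
(2,1): no bracket -> illegal
(2,3): flips 3 -> legal
(2,5): no bracket -> illegal
(2,7): no bracket -> illegal
(3,7): no bracket -> illegal
(4,0): flips 1 -> legal
(4,1): no bracket -> illegal
(4,5): no bracket -> illegal
(4,6): no bracket -> illegal
(5,1): no bracket -> illegal
(5,2): flips 2 -> legal
(5,4): no bracket -> illegal
(6,4): no bracket -> illegal
B mobility = 5
-- W to move --
(0,0): flips 2 -> legal
(0,1): no bracket -> illegal
(0,2): no bracket -> illegal
(1,0): no bracket -> illegal
(1,2): flips 1 -> legal
(1,3): flips 1 -> legal
(2,0): no bracket -> illegal
(2,1): no bracket -> illegal
(2,3): no bracket -> illegal
(2,5): no bracket -> illegal
(2,7): no bracket -> illegal
(3,7): flips 1 -> legal
(4,5): no bracket -> illegal
(4,6): flips 1 -> legal
(4,7): no bracket -> illegal
(5,0): no bracket -> illegal
(5,1): no bracket -> illegal
(5,2): no bracket -> illegal
(5,4): no bracket -> illegal
(5,6): no bracket -> illegal
(6,0): no bracket -> illegal
(6,4): no bracket -> illegal
(6,5): no bracket -> illegal
(6,6): flips 1 -> legal
(7,0): no bracket -> illegal
(7,1): flips 1 -> legal
(7,2): no bracket -> illegal
(7,3): flips 1 -> legal
(7,4): no bracket -> illegal
W mobility = 8

Answer: B=5 W=8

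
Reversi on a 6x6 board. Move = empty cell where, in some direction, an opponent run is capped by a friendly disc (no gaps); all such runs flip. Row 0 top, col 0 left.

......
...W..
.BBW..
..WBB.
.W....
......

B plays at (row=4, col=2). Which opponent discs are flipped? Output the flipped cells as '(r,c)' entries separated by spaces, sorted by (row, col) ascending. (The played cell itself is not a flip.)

Answer: (3,2)

Derivation:
Dir NW: first cell '.' (not opp) -> no flip
Dir N: opp run (3,2) capped by B -> flip
Dir NE: first cell 'B' (not opp) -> no flip
Dir W: opp run (4,1), next='.' -> no flip
Dir E: first cell '.' (not opp) -> no flip
Dir SW: first cell '.' (not opp) -> no flip
Dir S: first cell '.' (not opp) -> no flip
Dir SE: first cell '.' (not opp) -> no flip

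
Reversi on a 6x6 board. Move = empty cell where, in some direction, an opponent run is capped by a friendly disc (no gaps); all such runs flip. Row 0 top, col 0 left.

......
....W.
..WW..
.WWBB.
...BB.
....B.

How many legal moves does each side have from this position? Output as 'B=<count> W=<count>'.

-- B to move --
(0,3): no bracket -> illegal
(0,4): no bracket -> illegal
(0,5): no bracket -> illegal
(1,1): flips 1 -> legal
(1,2): flips 1 -> legal
(1,3): flips 1 -> legal
(1,5): no bracket -> illegal
(2,0): no bracket -> illegal
(2,1): flips 1 -> legal
(2,4): no bracket -> illegal
(2,5): no bracket -> illegal
(3,0): flips 2 -> legal
(4,0): no bracket -> illegal
(4,1): no bracket -> illegal
(4,2): no bracket -> illegal
B mobility = 5
-- W to move --
(2,4): no bracket -> illegal
(2,5): no bracket -> illegal
(3,5): flips 2 -> legal
(4,2): no bracket -> illegal
(4,5): flips 1 -> legal
(5,2): no bracket -> illegal
(5,3): flips 2 -> legal
(5,5): flips 2 -> legal
W mobility = 4

Answer: B=5 W=4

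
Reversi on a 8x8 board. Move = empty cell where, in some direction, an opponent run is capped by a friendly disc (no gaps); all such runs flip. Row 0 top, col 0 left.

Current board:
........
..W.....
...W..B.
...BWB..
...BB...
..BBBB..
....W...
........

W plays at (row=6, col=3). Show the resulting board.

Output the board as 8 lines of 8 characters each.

Place W at (6,3); scan 8 dirs for brackets.
Dir NW: opp run (5,2), next='.' -> no flip
Dir N: opp run (5,3) (4,3) (3,3) capped by W -> flip
Dir NE: opp run (5,4), next='.' -> no flip
Dir W: first cell '.' (not opp) -> no flip
Dir E: first cell 'W' (not opp) -> no flip
Dir SW: first cell '.' (not opp) -> no flip
Dir S: first cell '.' (not opp) -> no flip
Dir SE: first cell '.' (not opp) -> no flip
All flips: (3,3) (4,3) (5,3)

Answer: ........
..W.....
...W..B.
...WWB..
...WB...
..BWBB..
...WW...
........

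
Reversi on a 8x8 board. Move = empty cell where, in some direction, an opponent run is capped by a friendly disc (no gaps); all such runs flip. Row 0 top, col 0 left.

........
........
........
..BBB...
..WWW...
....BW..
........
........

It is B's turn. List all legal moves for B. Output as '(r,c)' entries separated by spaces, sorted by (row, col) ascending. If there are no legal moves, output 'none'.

(3,1): no bracket -> illegal
(3,5): no bracket -> illegal
(4,1): no bracket -> illegal
(4,5): no bracket -> illegal
(4,6): no bracket -> illegal
(5,1): flips 1 -> legal
(5,2): flips 2 -> legal
(5,3): flips 1 -> legal
(5,6): flips 1 -> legal
(6,4): no bracket -> illegal
(6,5): no bracket -> illegal
(6,6): flips 2 -> legal

Answer: (5,1) (5,2) (5,3) (5,6) (6,6)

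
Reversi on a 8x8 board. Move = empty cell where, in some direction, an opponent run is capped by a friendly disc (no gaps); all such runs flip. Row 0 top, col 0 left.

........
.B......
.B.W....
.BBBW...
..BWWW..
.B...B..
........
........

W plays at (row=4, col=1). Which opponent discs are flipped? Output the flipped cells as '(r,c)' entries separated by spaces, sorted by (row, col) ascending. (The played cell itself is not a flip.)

Answer: (3,2) (4,2)

Derivation:
Dir NW: first cell '.' (not opp) -> no flip
Dir N: opp run (3,1) (2,1) (1,1), next='.' -> no flip
Dir NE: opp run (3,2) capped by W -> flip
Dir W: first cell '.' (not opp) -> no flip
Dir E: opp run (4,2) capped by W -> flip
Dir SW: first cell '.' (not opp) -> no flip
Dir S: opp run (5,1), next='.' -> no flip
Dir SE: first cell '.' (not opp) -> no flip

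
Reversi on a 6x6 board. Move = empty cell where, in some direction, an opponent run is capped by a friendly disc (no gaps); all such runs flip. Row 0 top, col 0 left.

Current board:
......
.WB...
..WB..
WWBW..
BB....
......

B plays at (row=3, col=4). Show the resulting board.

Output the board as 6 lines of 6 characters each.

Answer: ......
.WB...
..WB..
WWBBB.
BB....
......

Derivation:
Place B at (3,4); scan 8 dirs for brackets.
Dir NW: first cell 'B' (not opp) -> no flip
Dir N: first cell '.' (not opp) -> no flip
Dir NE: first cell '.' (not opp) -> no flip
Dir W: opp run (3,3) capped by B -> flip
Dir E: first cell '.' (not opp) -> no flip
Dir SW: first cell '.' (not opp) -> no flip
Dir S: first cell '.' (not opp) -> no flip
Dir SE: first cell '.' (not opp) -> no flip
All flips: (3,3)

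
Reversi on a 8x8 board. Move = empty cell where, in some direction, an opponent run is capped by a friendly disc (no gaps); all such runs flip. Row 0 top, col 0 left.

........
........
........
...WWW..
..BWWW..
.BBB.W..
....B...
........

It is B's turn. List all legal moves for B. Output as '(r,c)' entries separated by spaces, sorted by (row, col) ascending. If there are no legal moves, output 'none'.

Answer: (2,3) (2,4) (2,5) (2,6) (4,6)

Derivation:
(2,2): no bracket -> illegal
(2,3): flips 2 -> legal
(2,4): flips 1 -> legal
(2,5): flips 2 -> legal
(2,6): flips 2 -> legal
(3,2): no bracket -> illegal
(3,6): no bracket -> illegal
(4,6): flips 4 -> legal
(5,4): no bracket -> illegal
(5,6): no bracket -> illegal
(6,5): no bracket -> illegal
(6,6): no bracket -> illegal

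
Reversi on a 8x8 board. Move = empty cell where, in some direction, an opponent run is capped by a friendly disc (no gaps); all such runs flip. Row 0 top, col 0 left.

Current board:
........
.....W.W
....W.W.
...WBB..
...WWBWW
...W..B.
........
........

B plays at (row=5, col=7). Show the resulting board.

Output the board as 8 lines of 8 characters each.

Answer: ........
.....W.W
....W.W.
...WBB..
...WWBBW
...W..BB
........
........

Derivation:
Place B at (5,7); scan 8 dirs for brackets.
Dir NW: opp run (4,6) capped by B -> flip
Dir N: opp run (4,7), next='.' -> no flip
Dir NE: edge -> no flip
Dir W: first cell 'B' (not opp) -> no flip
Dir E: edge -> no flip
Dir SW: first cell '.' (not opp) -> no flip
Dir S: first cell '.' (not opp) -> no flip
Dir SE: edge -> no flip
All flips: (4,6)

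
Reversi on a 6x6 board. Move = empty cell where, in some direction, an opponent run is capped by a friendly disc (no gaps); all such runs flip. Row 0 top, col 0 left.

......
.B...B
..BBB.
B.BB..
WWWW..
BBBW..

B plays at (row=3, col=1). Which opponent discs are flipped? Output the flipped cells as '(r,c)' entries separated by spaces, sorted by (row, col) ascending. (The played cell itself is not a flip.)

Answer: (4,1)

Derivation:
Dir NW: first cell '.' (not opp) -> no flip
Dir N: first cell '.' (not opp) -> no flip
Dir NE: first cell 'B' (not opp) -> no flip
Dir W: first cell 'B' (not opp) -> no flip
Dir E: first cell 'B' (not opp) -> no flip
Dir SW: opp run (4,0), next=edge -> no flip
Dir S: opp run (4,1) capped by B -> flip
Dir SE: opp run (4,2) (5,3), next=edge -> no flip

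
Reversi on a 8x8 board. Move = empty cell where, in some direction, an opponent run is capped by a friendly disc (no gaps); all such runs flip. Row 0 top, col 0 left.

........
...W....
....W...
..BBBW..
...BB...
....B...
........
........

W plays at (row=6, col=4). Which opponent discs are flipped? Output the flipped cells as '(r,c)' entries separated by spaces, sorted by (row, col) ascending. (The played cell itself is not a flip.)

Answer: (3,4) (4,4) (5,4)

Derivation:
Dir NW: first cell '.' (not opp) -> no flip
Dir N: opp run (5,4) (4,4) (3,4) capped by W -> flip
Dir NE: first cell '.' (not opp) -> no flip
Dir W: first cell '.' (not opp) -> no flip
Dir E: first cell '.' (not opp) -> no flip
Dir SW: first cell '.' (not opp) -> no flip
Dir S: first cell '.' (not opp) -> no flip
Dir SE: first cell '.' (not opp) -> no flip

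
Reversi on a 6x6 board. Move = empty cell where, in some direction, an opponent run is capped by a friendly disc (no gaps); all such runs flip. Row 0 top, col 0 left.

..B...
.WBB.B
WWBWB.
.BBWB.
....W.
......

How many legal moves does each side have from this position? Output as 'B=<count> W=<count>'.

Answer: B=9 W=10

Derivation:
-- B to move --
(0,0): flips 1 -> legal
(0,1): flips 2 -> legal
(1,0): flips 2 -> legal
(1,4): flips 1 -> legal
(3,0): flips 1 -> legal
(3,5): no bracket -> illegal
(4,2): flips 1 -> legal
(4,3): flips 2 -> legal
(4,5): no bracket -> illegal
(5,3): no bracket -> illegal
(5,4): flips 1 -> legal
(5,5): flips 2 -> legal
B mobility = 9
-- W to move --
(0,1): flips 1 -> legal
(0,3): flips 2 -> legal
(0,4): no bracket -> illegal
(0,5): no bracket -> illegal
(1,4): flips 4 -> legal
(2,5): flips 1 -> legal
(3,0): flips 2 -> legal
(3,5): flips 1 -> legal
(4,0): no bracket -> illegal
(4,1): flips 2 -> legal
(4,2): flips 1 -> legal
(4,3): flips 1 -> legal
(4,5): flips 1 -> legal
W mobility = 10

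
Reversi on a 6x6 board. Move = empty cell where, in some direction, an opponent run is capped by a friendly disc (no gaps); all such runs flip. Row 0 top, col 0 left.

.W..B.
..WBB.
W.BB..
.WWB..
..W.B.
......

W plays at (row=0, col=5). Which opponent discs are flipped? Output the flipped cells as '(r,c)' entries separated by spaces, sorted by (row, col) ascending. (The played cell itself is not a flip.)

Dir NW: edge -> no flip
Dir N: edge -> no flip
Dir NE: edge -> no flip
Dir W: opp run (0,4), next='.' -> no flip
Dir E: edge -> no flip
Dir SW: opp run (1,4) (2,3) capped by W -> flip
Dir S: first cell '.' (not opp) -> no flip
Dir SE: edge -> no flip

Answer: (1,4) (2,3)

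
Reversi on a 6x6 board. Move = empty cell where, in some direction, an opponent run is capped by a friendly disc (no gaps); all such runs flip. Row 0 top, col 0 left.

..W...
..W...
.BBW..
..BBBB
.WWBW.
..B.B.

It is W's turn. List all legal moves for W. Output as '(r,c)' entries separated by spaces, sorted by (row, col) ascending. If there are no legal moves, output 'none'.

(1,0): no bracket -> illegal
(1,1): flips 2 -> legal
(1,3): no bracket -> illegal
(2,0): flips 2 -> legal
(2,4): flips 2 -> legal
(2,5): no bracket -> illegal
(3,0): flips 1 -> legal
(3,1): no bracket -> illegal
(4,5): flips 1 -> legal
(5,1): no bracket -> illegal
(5,3): flips 2 -> legal
(5,5): no bracket -> illegal

Answer: (1,1) (2,0) (2,4) (3,0) (4,5) (5,3)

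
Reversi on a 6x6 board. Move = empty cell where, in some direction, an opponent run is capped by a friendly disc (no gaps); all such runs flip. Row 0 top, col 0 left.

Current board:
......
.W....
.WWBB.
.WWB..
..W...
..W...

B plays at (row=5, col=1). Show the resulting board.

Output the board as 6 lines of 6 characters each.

Place B at (5,1); scan 8 dirs for brackets.
Dir NW: first cell '.' (not opp) -> no flip
Dir N: first cell '.' (not opp) -> no flip
Dir NE: opp run (4,2) capped by B -> flip
Dir W: first cell '.' (not opp) -> no flip
Dir E: opp run (5,2), next='.' -> no flip
Dir SW: edge -> no flip
Dir S: edge -> no flip
Dir SE: edge -> no flip
All flips: (4,2)

Answer: ......
.W....
.WWBB.
.WWB..
..B...
.BW...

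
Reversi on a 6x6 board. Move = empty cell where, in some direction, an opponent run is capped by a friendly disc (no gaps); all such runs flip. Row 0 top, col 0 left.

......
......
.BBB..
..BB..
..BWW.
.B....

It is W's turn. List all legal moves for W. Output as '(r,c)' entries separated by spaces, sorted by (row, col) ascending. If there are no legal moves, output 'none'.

Answer: (1,0) (1,1) (1,3) (4,1)

Derivation:
(1,0): flips 2 -> legal
(1,1): flips 2 -> legal
(1,2): no bracket -> illegal
(1,3): flips 2 -> legal
(1,4): no bracket -> illegal
(2,0): no bracket -> illegal
(2,4): no bracket -> illegal
(3,0): no bracket -> illegal
(3,1): no bracket -> illegal
(3,4): no bracket -> illegal
(4,0): no bracket -> illegal
(4,1): flips 1 -> legal
(5,0): no bracket -> illegal
(5,2): no bracket -> illegal
(5,3): no bracket -> illegal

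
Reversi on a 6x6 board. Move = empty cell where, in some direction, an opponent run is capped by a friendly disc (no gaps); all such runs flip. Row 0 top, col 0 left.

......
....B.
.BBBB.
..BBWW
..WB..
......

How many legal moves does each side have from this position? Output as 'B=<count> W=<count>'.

Answer: B=6 W=7

Derivation:
-- B to move --
(2,5): flips 1 -> legal
(3,1): no bracket -> illegal
(4,1): flips 1 -> legal
(4,4): flips 1 -> legal
(4,5): flips 1 -> legal
(5,1): flips 1 -> legal
(5,2): flips 1 -> legal
(5,3): no bracket -> illegal
B mobility = 6
-- W to move --
(0,3): no bracket -> illegal
(0,4): flips 2 -> legal
(0,5): no bracket -> illegal
(1,0): no bracket -> illegal
(1,1): no bracket -> illegal
(1,2): flips 3 -> legal
(1,3): flips 1 -> legal
(1,5): flips 2 -> legal
(2,0): no bracket -> illegal
(2,5): no bracket -> illegal
(3,0): no bracket -> illegal
(3,1): flips 2 -> legal
(4,1): no bracket -> illegal
(4,4): flips 1 -> legal
(5,2): flips 1 -> legal
(5,3): no bracket -> illegal
(5,4): no bracket -> illegal
W mobility = 7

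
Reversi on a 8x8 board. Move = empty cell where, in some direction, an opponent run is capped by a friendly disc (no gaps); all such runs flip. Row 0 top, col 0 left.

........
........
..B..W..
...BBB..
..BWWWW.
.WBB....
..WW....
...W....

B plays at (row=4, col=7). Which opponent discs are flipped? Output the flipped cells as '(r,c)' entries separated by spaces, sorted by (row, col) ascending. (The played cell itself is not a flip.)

Dir NW: first cell '.' (not opp) -> no flip
Dir N: first cell '.' (not opp) -> no flip
Dir NE: edge -> no flip
Dir W: opp run (4,6) (4,5) (4,4) (4,3) capped by B -> flip
Dir E: edge -> no flip
Dir SW: first cell '.' (not opp) -> no flip
Dir S: first cell '.' (not opp) -> no flip
Dir SE: edge -> no flip

Answer: (4,3) (4,4) (4,5) (4,6)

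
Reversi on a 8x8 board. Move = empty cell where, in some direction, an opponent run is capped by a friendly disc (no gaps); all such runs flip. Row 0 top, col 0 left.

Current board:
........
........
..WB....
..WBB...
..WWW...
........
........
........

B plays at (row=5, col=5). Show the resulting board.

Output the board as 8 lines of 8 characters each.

Answer: ........
........
..WB....
..WBB...
..WWB...
.....B..
........
........

Derivation:
Place B at (5,5); scan 8 dirs for brackets.
Dir NW: opp run (4,4) capped by B -> flip
Dir N: first cell '.' (not opp) -> no flip
Dir NE: first cell '.' (not opp) -> no flip
Dir W: first cell '.' (not opp) -> no flip
Dir E: first cell '.' (not opp) -> no flip
Dir SW: first cell '.' (not opp) -> no flip
Dir S: first cell '.' (not opp) -> no flip
Dir SE: first cell '.' (not opp) -> no flip
All flips: (4,4)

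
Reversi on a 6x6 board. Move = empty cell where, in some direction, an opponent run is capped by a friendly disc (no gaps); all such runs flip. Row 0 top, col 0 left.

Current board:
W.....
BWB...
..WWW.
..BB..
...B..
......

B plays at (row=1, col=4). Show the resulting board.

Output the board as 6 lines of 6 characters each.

Answer: W.....
BWB.B.
..WBW.
..BB..
...B..
......

Derivation:
Place B at (1,4); scan 8 dirs for brackets.
Dir NW: first cell '.' (not opp) -> no flip
Dir N: first cell '.' (not opp) -> no flip
Dir NE: first cell '.' (not opp) -> no flip
Dir W: first cell '.' (not opp) -> no flip
Dir E: first cell '.' (not opp) -> no flip
Dir SW: opp run (2,3) capped by B -> flip
Dir S: opp run (2,4), next='.' -> no flip
Dir SE: first cell '.' (not opp) -> no flip
All flips: (2,3)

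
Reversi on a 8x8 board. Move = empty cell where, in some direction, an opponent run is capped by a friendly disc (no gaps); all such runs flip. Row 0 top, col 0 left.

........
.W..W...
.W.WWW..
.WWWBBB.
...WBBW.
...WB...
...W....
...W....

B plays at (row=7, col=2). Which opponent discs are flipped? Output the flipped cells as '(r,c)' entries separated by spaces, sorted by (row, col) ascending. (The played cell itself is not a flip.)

Answer: (6,3)

Derivation:
Dir NW: first cell '.' (not opp) -> no flip
Dir N: first cell '.' (not opp) -> no flip
Dir NE: opp run (6,3) capped by B -> flip
Dir W: first cell '.' (not opp) -> no flip
Dir E: opp run (7,3), next='.' -> no flip
Dir SW: edge -> no flip
Dir S: edge -> no flip
Dir SE: edge -> no flip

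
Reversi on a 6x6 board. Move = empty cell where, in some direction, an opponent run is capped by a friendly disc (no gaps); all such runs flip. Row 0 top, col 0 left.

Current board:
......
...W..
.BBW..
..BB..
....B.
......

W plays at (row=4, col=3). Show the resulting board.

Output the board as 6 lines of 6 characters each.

Answer: ......
...W..
.BBW..
..BW..
...WB.
......

Derivation:
Place W at (4,3); scan 8 dirs for brackets.
Dir NW: opp run (3,2) (2,1), next='.' -> no flip
Dir N: opp run (3,3) capped by W -> flip
Dir NE: first cell '.' (not opp) -> no flip
Dir W: first cell '.' (not opp) -> no flip
Dir E: opp run (4,4), next='.' -> no flip
Dir SW: first cell '.' (not opp) -> no flip
Dir S: first cell '.' (not opp) -> no flip
Dir SE: first cell '.' (not opp) -> no flip
All flips: (3,3)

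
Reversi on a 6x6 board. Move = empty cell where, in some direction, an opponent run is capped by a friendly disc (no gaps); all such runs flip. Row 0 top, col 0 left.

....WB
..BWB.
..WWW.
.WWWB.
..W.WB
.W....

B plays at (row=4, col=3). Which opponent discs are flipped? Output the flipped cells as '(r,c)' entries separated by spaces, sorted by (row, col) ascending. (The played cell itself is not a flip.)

Answer: (4,4)

Derivation:
Dir NW: opp run (3,2), next='.' -> no flip
Dir N: opp run (3,3) (2,3) (1,3), next='.' -> no flip
Dir NE: first cell 'B' (not opp) -> no flip
Dir W: opp run (4,2), next='.' -> no flip
Dir E: opp run (4,4) capped by B -> flip
Dir SW: first cell '.' (not opp) -> no flip
Dir S: first cell '.' (not opp) -> no flip
Dir SE: first cell '.' (not opp) -> no flip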